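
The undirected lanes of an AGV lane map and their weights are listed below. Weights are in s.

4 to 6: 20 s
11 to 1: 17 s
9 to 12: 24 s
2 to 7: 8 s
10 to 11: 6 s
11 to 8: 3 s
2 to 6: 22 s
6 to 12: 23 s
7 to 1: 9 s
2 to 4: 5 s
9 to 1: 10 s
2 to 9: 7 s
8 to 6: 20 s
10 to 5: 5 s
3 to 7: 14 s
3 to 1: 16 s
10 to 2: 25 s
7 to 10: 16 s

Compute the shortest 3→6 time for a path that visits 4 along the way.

Best 3 to 4: 3–7–2–4 costing 27
Shortest 4→6: 4–6 = 20
Total via 4: 27 + 20 = 47 s.

47 s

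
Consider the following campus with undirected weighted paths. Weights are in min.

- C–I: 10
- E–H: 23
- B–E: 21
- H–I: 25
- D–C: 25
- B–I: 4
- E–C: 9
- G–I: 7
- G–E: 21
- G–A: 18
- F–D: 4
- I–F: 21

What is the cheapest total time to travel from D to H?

Compare a few routes:
D - C - E - H: 25+9+23 = 57
D - F - I - H: 4+21+25 = 50
D - C - I - H: 25+10+25 = 60
D - F - I - C - E - H: 4+21+10+9+23 = 67
The minimum is 50 min via D - F - I - H.

50 min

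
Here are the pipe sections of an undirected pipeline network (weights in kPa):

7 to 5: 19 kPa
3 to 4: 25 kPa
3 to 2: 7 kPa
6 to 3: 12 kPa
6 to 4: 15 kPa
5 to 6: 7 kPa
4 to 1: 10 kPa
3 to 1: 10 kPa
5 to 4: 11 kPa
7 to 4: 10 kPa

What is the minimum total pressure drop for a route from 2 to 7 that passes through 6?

44 kPa

Shortest 2→6: 2 → 3 → 6 = 19
Best 6 to 7: 6 → 4 → 7 costing 25
Total via 6: 19 + 25 = 44 kPa.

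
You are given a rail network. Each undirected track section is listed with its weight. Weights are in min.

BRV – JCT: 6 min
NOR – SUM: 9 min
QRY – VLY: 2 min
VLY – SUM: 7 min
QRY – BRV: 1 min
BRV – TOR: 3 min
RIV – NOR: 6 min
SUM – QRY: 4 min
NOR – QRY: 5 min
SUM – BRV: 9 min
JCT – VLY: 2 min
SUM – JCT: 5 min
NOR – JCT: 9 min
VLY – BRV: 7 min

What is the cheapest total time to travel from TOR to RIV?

Compare a few routes:
TOR - BRV - QRY - VLY - JCT - NOR - RIV: 3+1+2+2+9+6 = 23
TOR - BRV - VLY - QRY - NOR - RIV: 3+7+2+5+6 = 23
TOR - BRV - QRY - NOR - RIV: 3+1+5+6 = 15
The minimum is 15 min via TOR - BRV - QRY - NOR - RIV.

15 min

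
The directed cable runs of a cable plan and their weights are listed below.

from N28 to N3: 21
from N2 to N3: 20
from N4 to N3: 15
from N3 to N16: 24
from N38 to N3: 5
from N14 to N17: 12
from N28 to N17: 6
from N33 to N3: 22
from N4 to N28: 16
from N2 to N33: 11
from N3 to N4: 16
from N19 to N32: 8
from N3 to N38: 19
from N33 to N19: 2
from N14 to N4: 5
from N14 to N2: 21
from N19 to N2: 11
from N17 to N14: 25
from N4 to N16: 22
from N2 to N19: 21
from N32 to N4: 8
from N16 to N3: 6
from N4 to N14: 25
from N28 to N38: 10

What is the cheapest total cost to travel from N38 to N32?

Running Dijkstra from N38:
N38: 0
N3: 5  (via N38)
N4: 21  (via N3)
N16: 29  (via N3)
N28: 37  (via N4)
N17: 43  (via N28)
N14: 46  (via N4)
N2: 67  (via N14)
N33: 78  (via N2)
N19: 80  (via N33)
N32: 88  (via N19)
Shortest route: N38–N3–N4–N14–N2–N33–N19–N32 = 88.

88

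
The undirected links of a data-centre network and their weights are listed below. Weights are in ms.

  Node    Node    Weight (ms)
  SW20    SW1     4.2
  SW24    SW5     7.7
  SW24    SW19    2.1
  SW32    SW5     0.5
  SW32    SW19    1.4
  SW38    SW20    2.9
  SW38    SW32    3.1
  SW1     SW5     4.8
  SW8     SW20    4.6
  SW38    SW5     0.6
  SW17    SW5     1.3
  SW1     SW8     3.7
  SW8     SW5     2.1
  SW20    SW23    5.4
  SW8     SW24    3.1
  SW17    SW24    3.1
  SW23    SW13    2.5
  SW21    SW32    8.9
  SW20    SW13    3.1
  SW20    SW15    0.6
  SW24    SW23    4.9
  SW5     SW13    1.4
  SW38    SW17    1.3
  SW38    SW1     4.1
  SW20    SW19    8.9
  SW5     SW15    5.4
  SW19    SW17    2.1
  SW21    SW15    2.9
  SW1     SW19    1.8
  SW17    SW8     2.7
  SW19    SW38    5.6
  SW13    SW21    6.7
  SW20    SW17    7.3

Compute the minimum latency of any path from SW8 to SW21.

8.1 ms

Enumerating some paths:
SW8 → SW5 → SW13 → SW20 → SW15 → SW21: 2.1+1.4+3.1+0.6+2.9 = 10.1
SW8 → SW20 → SW15 → SW21: 4.6+0.6+2.9 = 8.1
SW8 → SW5 → SW13 → SW21: 2.1+1.4+6.7 = 10.2
SW8 → SW5 → SW38 → SW20 → SW15 → SW21: 2.1+0.6+2.9+0.6+2.9 = 9.1
Cheapest is SW8 → SW20 → SW15 → SW21 at 8.1 ms.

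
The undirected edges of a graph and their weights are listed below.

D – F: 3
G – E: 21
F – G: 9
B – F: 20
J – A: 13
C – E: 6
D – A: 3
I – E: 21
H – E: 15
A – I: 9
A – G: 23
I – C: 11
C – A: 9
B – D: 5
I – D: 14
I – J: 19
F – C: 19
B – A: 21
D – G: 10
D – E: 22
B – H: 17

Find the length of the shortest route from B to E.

Running Dijkstra from B:
B: 0
D: 5  (via B)
A: 8  (via D)
F: 8  (via D)
G: 15  (via D)
C: 17  (via A)
H: 17  (via B)
I: 17  (via A)
J: 21  (via A)
E: 23  (via C)
Shortest route: B → D → A → C → E = 23.

23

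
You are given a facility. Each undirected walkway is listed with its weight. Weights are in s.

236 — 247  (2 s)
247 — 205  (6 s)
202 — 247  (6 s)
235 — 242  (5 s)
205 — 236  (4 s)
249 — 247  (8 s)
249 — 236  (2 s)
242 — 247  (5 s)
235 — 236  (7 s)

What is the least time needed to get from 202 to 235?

15 s

Enumerating some paths:
202 → 247 → 249 → 236 → 235: 6+8+2+7 = 23
202 → 247 → 236 → 235: 6+2+7 = 15
202 → 247 → 205 → 236 → 235: 6+6+4+7 = 23
202 → 247 → 242 → 235: 6+5+5 = 16
The minimum is 15 s via 202 → 247 → 236 → 235.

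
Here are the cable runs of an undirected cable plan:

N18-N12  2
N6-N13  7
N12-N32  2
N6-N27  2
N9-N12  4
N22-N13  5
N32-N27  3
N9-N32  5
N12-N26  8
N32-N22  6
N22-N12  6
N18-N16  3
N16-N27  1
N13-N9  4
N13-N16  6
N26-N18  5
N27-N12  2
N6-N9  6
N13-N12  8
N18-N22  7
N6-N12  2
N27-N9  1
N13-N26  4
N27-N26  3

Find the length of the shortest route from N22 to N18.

7

Shortest distances from N22:
N22: 0
N13: 5  (via N22)
N12: 6  (via N22)
N32: 6  (via N22)
N18: 7  (via N22)
Shortest route: N22–N18 = 7.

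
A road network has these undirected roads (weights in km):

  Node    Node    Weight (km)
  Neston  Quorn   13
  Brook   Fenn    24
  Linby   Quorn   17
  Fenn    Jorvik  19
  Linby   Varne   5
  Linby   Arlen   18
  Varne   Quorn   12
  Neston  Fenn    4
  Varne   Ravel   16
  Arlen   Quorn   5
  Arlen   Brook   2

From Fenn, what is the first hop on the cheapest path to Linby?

Neston

Enumerating some paths:
Fenn - Neston - Quorn - Linby: 4+13+17 = 34
Fenn - Neston - Quorn - Arlen - Linby: 4+13+5+18 = 40
The minimum is 34 km via Fenn - Neston - Quorn - Linby.
So from Fenn the first move is to Neston.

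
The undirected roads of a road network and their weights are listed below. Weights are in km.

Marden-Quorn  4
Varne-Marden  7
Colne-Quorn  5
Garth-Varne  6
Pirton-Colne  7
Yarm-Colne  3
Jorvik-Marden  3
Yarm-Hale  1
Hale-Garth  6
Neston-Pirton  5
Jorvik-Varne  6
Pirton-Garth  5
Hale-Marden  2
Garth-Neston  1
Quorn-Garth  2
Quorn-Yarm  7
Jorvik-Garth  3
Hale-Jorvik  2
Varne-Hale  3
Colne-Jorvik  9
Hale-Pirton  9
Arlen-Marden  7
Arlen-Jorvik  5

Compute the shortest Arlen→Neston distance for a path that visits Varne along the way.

Shortest Arlen→Varne: Arlen → Jorvik → Hale → Varne = 10
Shortest Varne→Neston: Varne → Garth → Neston = 7
Total via Varne: 10 + 7 = 17 km.

17 km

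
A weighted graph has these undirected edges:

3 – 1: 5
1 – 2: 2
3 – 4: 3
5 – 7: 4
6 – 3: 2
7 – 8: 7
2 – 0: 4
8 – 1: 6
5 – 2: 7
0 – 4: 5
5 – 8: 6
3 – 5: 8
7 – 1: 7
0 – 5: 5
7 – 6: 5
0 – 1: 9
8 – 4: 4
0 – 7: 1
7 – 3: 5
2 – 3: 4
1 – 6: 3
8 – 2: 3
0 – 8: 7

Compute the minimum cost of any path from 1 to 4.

Settle nodes by increasing distance from 1:
1: 0
2: 2  (via 1)
6: 3  (via 1)
3: 5  (via 1)
8: 5  (via 2)
0: 6  (via 2)
7: 7  (via 1)
4: 8  (via 3)
Shortest route: 1 → 3 → 4 = 8.

8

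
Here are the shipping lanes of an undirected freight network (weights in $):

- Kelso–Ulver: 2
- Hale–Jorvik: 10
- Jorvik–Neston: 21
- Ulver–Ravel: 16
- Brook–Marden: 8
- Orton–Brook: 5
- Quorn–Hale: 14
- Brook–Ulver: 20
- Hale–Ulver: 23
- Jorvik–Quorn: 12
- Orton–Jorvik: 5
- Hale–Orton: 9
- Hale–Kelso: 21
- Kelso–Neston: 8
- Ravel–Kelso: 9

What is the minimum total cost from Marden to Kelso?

Compare a few routes:
Marden–Brook–Ulver–Kelso: 8+20+2 = 30
Marden–Brook–Orton–Hale–Kelso: 8+5+9+21 = 43
Cheapest is Marden–Brook–Ulver–Kelso at $30.

$30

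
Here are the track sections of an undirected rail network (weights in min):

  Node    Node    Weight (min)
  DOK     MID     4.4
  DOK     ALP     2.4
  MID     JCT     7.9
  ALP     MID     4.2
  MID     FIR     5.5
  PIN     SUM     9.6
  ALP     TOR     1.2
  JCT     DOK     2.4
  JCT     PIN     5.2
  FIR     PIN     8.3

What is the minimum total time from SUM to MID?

Compare a few routes:
SUM → PIN → JCT → DOK → MID: 9.6+5.2+2.4+4.4 = 21.6
SUM → PIN → JCT → MID: 9.6+5.2+7.9 = 22.7
The minimum is 21.6 min via SUM → PIN → JCT → DOK → MID.

21.6 min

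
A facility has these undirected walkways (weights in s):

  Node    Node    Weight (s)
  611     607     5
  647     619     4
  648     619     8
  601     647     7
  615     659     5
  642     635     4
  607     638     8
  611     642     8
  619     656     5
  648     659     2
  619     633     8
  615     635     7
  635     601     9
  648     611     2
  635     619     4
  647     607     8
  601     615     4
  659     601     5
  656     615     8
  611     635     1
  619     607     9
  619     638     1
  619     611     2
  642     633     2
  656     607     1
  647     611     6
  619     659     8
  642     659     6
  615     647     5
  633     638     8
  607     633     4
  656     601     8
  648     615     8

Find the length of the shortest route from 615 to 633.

13 s

Running Dijkstra from 615:
615: 0
601: 4  (via 615)
659: 5  (via 615)
647: 5  (via 615)
635: 7  (via 615)
648: 7  (via 659)
611: 8  (via 635)
656: 8  (via 615)
619: 9  (via 647)
607: 9  (via 656)
638: 10  (via 619)
642: 11  (via 659)
633: 13  (via 607)
Shortest route: 615 → 656 → 607 → 633 = 13 s.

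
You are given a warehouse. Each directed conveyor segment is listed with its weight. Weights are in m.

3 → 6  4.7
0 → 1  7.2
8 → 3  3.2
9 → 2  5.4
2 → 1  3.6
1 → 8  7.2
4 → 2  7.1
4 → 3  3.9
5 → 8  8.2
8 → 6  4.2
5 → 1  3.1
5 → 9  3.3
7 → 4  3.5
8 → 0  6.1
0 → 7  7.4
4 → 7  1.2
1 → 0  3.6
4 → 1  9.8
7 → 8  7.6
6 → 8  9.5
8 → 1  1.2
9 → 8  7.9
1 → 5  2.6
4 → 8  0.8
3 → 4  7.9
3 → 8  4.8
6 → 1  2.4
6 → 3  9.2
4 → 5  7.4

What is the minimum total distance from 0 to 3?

Settle nodes by increasing distance from 0:
0: 0
1: 7.2  (via 0)
7: 7.4  (via 0)
5: 9.8  (via 1)
4: 10.9  (via 7)
8: 11.7  (via 4)
9: 13.1  (via 5)
3: 14.8  (via 4)
Shortest route: 0–7–4–3 = 14.8 m.

14.8 m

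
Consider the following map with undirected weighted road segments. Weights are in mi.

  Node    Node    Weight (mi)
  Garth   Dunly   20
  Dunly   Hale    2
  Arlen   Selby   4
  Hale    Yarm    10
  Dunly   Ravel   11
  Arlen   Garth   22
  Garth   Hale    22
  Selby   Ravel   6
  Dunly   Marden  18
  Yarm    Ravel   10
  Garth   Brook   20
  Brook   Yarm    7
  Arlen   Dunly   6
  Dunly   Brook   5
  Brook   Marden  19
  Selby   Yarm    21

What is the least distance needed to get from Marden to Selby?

28 mi

Compare a few routes:
Marden → Brook → Dunly → Arlen → Selby: 19+5+6+4 = 34
Marden → Dunly → Ravel → Selby: 18+11+6 = 35
Marden → Dunly → Arlen → Selby: 18+6+4 = 28
Cheapest is Marden → Dunly → Arlen → Selby at 28 mi.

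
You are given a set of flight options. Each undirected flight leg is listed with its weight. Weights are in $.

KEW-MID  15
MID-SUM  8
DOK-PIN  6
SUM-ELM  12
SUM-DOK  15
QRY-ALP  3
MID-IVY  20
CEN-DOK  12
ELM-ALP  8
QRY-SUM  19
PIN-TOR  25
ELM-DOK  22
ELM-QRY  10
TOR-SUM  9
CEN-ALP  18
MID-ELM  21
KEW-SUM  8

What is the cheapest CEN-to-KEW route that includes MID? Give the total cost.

$50

Best CEN to MID: CEN–DOK–SUM–MID costing 35
Shortest MID→KEW: MID–KEW = 15
Total via MID: 35 + 15 = $50.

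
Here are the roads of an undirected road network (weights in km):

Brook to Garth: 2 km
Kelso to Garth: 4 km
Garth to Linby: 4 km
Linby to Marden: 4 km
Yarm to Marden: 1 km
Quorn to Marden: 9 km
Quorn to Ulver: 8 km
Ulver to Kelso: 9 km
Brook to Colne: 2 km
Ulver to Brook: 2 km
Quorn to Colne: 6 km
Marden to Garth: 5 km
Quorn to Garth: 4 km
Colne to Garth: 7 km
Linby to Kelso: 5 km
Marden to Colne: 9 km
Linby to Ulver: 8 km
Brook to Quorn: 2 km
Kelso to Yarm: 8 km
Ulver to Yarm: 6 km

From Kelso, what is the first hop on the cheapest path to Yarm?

Candidate routes:
Kelso → Linby → Marden → Yarm: 5+4+1 = 10
Kelso → Garth → Marden → Yarm: 4+5+1 = 10
Kelso → Yarm: 8 = 8
Kelso → Garth → Linby → Marden → Yarm: 4+4+4+1 = 13
The minimum is 8 km via Kelso → Yarm.
So from Kelso the first move is to Yarm.

Yarm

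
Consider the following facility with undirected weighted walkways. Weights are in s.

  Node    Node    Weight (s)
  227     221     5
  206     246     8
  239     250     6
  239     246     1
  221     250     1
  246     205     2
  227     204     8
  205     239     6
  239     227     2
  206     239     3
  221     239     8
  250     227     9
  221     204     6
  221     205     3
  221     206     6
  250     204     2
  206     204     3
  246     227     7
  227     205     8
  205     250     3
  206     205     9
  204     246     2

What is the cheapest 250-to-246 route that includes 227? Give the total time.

9 s

Best 250 to 227: 250 → 221 → 227 costing 6
Shortest 227→246: 227 → 239 → 246 = 3
Total via 227: 6 + 3 = 9 s.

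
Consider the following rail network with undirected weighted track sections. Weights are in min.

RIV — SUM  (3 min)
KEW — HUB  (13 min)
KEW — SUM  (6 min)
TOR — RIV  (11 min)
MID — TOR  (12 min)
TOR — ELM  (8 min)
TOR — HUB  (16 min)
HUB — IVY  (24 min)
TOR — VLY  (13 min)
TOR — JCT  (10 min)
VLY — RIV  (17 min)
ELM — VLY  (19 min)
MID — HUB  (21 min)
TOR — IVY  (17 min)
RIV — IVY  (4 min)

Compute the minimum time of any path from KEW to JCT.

30 min

Settle nodes by increasing distance from KEW:
KEW: 0
SUM: 6  (via KEW)
RIV: 9  (via SUM)
HUB: 13  (via KEW)
IVY: 13  (via RIV)
TOR: 20  (via RIV)
VLY: 26  (via RIV)
ELM: 28  (via TOR)
JCT: 30  (via TOR)
Shortest route: KEW → SUM → RIV → TOR → JCT = 30 min.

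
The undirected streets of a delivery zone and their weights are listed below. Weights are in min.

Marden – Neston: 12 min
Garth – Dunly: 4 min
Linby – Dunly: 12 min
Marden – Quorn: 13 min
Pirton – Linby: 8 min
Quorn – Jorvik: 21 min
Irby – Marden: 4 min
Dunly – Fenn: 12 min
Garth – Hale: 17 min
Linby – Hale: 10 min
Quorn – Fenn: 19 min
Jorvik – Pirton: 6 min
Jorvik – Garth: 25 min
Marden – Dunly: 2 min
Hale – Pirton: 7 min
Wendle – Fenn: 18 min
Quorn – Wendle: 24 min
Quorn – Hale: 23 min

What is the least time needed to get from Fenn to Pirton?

32 min

Compare a few routes:
Fenn - Dunly - Linby - Hale - Pirton: 12+12+10+7 = 41
Fenn - Dunly - Linby - Pirton: 12+12+8 = 32
Fenn - Dunly - Garth - Hale - Pirton: 12+4+17+7 = 40
Cheapest is Fenn - Dunly - Linby - Pirton at 32 min.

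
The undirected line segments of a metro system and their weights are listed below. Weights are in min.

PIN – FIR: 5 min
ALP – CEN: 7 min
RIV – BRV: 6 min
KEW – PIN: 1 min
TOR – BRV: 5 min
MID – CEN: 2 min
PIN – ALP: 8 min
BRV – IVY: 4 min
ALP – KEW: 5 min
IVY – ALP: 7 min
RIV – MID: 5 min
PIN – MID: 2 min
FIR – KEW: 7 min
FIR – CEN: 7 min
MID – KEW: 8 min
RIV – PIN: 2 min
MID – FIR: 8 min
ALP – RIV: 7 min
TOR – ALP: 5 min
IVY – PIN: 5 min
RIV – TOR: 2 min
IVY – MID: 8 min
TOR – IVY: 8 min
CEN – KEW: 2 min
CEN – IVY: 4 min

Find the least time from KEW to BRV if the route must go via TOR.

Best KEW to TOR: KEW–PIN–RIV–TOR costing 5
Shortest TOR→BRV: TOR–BRV = 5
Total via TOR: 5 + 5 = 10 min.

10 min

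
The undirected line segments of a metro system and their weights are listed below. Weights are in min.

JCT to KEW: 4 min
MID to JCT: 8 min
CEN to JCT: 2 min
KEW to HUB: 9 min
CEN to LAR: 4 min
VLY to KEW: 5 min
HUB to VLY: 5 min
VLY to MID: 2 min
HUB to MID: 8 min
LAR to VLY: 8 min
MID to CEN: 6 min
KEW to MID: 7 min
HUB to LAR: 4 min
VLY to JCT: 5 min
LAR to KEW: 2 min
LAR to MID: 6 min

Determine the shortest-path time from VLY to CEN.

Running Dijkstra from VLY:
VLY: 0
MID: 2  (via VLY)
HUB: 5  (via VLY)
JCT: 5  (via VLY)
KEW: 5  (via VLY)
LAR: 7  (via KEW)
CEN: 7  (via JCT)
Shortest route: VLY–JCT–CEN = 7 min.

7 min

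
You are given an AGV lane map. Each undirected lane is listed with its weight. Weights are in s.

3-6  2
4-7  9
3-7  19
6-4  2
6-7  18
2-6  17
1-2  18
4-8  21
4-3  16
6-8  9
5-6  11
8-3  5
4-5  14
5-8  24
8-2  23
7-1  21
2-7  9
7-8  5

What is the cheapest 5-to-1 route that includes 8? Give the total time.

44 s

Shortest 5→8: 5–6–3–8 = 18
Best 8 to 1: 8–7–1 costing 26
Total via 8: 18 + 26 = 44 s.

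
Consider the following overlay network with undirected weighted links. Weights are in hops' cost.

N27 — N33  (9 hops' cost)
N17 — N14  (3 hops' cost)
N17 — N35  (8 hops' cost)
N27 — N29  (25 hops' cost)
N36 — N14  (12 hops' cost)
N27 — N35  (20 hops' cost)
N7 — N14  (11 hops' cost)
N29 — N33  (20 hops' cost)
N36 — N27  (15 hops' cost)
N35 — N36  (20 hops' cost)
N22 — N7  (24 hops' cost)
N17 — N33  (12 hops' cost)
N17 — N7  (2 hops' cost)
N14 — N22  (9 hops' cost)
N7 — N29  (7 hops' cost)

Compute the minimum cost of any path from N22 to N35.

Candidate routes:
N22–N7–N17–N35: 24+2+8 = 34
N22–N14–N17–N35: 9+3+8 = 20
N22–N14–N7–N17–N35: 9+11+2+8 = 30
The minimum is 20 hops' cost via N22–N14–N17–N35.

20 hops' cost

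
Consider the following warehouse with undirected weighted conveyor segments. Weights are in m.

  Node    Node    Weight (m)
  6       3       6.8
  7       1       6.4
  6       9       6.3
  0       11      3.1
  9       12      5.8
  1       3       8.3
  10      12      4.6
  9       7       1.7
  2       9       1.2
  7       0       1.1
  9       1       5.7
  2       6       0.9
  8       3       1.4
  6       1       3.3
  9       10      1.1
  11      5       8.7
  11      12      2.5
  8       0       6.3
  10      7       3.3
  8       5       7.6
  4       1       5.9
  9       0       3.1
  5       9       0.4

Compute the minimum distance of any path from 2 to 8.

Enumerating some paths:
2 → 9 → 5 → 8: 1.2+0.4+7.6 = 9.2
2 → 6 → 3 → 8: 0.9+6.8+1.4 = 9.1
The minimum is 9.1 m via 2 → 6 → 3 → 8.

9.1 m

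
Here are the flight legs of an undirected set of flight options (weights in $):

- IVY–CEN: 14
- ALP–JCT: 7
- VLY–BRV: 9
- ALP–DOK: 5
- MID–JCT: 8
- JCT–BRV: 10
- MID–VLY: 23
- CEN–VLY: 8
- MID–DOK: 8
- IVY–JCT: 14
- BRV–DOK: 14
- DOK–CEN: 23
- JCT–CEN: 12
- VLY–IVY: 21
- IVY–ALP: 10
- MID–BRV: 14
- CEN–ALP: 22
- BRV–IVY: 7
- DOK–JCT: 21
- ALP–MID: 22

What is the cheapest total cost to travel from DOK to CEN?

$23

Enumerating some paths:
DOK - CEN: 23 = 23
DOK - ALP - JCT - CEN: 5+7+12 = 24
DOK - ALP - CEN: 5+22 = 27
DOK - MID - JCT - CEN: 8+8+12 = 28
Cheapest is DOK - CEN at $23.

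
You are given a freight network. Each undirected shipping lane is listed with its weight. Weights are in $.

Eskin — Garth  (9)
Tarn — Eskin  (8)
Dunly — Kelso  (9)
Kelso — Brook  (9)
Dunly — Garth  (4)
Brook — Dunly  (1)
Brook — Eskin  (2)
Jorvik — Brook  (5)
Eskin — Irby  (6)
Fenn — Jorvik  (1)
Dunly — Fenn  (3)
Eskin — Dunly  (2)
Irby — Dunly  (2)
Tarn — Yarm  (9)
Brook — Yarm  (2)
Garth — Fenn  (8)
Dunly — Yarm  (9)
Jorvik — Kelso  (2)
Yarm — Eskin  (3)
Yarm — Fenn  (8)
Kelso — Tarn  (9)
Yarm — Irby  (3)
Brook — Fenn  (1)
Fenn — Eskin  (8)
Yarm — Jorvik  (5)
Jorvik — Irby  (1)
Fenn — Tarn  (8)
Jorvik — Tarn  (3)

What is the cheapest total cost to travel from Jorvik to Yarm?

Compare a few routes:
Jorvik–Irby–Dunly–Brook–Yarm: 1+2+1+2 = 6
Jorvik–Yarm: 5 = 5
Jorvik–Irby–Yarm: 1+3 = 4
Cheapest is Jorvik–Irby–Yarm at $4.

$4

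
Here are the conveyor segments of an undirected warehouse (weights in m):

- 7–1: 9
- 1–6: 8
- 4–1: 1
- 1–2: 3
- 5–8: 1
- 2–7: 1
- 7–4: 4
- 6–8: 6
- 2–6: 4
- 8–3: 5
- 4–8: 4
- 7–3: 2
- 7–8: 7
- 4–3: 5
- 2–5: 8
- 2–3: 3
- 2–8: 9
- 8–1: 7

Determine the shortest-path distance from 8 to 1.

5 m

Shortest distances from 8:
8: 0
5: 1  (via 8)
4: 4  (via 8)
1: 5  (via 4)
Shortest route: 8–4–1 = 5 m.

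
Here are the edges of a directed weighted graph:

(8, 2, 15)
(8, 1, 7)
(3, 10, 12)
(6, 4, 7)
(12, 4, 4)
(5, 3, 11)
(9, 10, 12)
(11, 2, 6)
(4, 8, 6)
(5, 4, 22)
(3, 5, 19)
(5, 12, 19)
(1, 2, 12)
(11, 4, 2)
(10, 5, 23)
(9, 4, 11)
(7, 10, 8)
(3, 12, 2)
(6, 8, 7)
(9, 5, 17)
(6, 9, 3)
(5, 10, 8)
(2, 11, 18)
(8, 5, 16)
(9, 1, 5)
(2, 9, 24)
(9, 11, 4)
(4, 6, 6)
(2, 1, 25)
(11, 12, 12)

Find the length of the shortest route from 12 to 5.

26

Shortest distances from 12:
12: 0
4: 4  (via 12)
6: 10  (via 4)
8: 10  (via 4)
9: 13  (via 6)
1: 17  (via 8)
11: 17  (via 9)
2: 23  (via 11)
10: 25  (via 9)
5: 26  (via 8)
Shortest route: 12–4–8–5 = 26.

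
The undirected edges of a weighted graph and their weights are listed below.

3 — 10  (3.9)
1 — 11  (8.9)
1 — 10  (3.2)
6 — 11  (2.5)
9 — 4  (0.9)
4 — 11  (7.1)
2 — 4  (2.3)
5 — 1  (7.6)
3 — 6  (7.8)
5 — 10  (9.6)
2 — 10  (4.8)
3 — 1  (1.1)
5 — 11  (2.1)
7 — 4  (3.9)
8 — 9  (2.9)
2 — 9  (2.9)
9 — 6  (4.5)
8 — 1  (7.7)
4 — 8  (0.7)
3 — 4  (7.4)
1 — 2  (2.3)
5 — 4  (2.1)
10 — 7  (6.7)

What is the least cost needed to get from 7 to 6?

Compare a few routes:
7–4–8–9–6: 3.9+0.7+2.9+4.5 = 12
7–4–5–11–6: 3.9+2.1+2.1+2.5 = 10.6
7–4–9–6: 3.9+0.9+4.5 = 9.3
Cheapest is 7–4–9–6 at 9.3.

9.3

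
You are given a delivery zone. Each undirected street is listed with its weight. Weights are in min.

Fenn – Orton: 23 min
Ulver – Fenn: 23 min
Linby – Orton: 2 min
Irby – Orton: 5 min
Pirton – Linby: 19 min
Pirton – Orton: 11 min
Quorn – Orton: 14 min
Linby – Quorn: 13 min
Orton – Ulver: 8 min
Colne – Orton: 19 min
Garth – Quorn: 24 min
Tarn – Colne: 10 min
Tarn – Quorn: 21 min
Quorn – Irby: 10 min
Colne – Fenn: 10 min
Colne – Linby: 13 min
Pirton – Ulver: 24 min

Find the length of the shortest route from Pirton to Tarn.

36 min

Running Dijkstra from Pirton:
Pirton: 0
Orton: 11  (via Pirton)
Linby: 13  (via Orton)
Irby: 16  (via Orton)
Ulver: 19  (via Orton)
Quorn: 25  (via Orton)
Colne: 26  (via Linby)
Fenn: 34  (via Orton)
Tarn: 36  (via Colne)
Shortest route: Pirton → Orton → Linby → Colne → Tarn = 36 min.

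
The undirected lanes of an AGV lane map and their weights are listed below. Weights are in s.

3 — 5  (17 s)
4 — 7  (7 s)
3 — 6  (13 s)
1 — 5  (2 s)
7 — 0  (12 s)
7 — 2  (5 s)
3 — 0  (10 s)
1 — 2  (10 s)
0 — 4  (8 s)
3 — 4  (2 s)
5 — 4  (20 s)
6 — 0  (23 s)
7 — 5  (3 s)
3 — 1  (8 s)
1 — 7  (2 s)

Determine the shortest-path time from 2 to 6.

27 s

Running Dijkstra from 2:
2: 0
7: 5  (via 2)
1: 7  (via 7)
5: 8  (via 7)
4: 12  (via 7)
3: 14  (via 4)
0: 17  (via 7)
6: 27  (via 3)
Shortest route: 2–7–4–3–6 = 27 s.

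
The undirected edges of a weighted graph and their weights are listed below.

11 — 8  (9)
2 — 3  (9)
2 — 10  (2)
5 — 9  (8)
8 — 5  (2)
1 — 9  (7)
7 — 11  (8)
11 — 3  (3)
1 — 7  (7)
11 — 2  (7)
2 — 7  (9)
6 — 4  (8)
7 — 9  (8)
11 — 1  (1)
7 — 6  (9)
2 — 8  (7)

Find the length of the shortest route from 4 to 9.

Enumerating some paths:
4 → 6 → 7 → 9: 8+9+8 = 25
4 → 6 → 7 → 1 → 9: 8+9+7+7 = 31
4 → 6 → 7 → 11 → 1 → 9: 8+9+8+1+7 = 33
The minimum is 25 via 4 → 6 → 7 → 9.

25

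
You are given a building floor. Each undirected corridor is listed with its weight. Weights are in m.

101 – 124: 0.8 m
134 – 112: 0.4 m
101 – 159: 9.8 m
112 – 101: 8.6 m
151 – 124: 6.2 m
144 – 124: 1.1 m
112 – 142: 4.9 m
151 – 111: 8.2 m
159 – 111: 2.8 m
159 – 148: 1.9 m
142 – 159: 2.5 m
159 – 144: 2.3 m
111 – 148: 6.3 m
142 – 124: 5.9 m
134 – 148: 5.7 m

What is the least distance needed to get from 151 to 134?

16 m

Settle nodes by increasing distance from 151:
151: 0
124: 6.2  (via 151)
101: 7  (via 124)
144: 7.3  (via 124)
111: 8.2  (via 151)
159: 9.6  (via 144)
148: 11.5  (via 159)
142: 12.1  (via 124)
112: 15.6  (via 101)
134: 16  (via 112)
Shortest route: 151–124–101–112–134 = 16 m.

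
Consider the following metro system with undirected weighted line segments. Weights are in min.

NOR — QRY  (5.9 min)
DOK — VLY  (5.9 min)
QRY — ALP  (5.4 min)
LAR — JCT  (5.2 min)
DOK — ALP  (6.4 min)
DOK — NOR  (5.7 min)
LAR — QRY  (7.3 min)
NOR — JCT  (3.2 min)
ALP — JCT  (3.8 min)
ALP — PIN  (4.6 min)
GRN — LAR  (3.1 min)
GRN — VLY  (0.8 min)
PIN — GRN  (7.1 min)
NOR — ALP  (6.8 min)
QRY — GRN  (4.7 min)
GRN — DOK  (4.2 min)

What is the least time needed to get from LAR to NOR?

8.4 min

Shortest distances from LAR:
LAR: 0
GRN: 3.1  (via LAR)
VLY: 3.9  (via GRN)
JCT: 5.2  (via LAR)
DOK: 7.3  (via GRN)
QRY: 7.3  (via LAR)
NOR: 8.4  (via JCT)
Shortest route: LAR → JCT → NOR = 8.4 min.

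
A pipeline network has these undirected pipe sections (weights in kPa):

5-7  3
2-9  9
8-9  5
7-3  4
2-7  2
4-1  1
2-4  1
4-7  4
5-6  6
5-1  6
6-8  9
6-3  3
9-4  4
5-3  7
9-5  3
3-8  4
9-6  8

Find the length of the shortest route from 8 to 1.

Running Dijkstra from 8:
8: 0
3: 4  (via 8)
9: 5  (via 8)
6: 7  (via 3)
5: 8  (via 9)
7: 8  (via 3)
4: 9  (via 9)
1: 10  (via 4)
Shortest route: 8–9–4–1 = 10 kPa.

10 kPa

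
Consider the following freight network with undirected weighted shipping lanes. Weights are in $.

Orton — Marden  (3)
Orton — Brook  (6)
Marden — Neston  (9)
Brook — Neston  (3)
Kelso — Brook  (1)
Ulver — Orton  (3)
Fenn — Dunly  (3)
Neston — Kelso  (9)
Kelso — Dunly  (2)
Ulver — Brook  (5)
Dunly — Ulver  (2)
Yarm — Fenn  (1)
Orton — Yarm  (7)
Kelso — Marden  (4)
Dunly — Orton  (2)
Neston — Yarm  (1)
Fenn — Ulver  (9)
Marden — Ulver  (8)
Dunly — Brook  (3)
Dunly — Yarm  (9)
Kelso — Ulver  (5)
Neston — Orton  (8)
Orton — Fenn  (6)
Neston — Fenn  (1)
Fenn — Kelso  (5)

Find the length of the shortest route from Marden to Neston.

$8

Running Dijkstra from Marden:
Marden: 0
Orton: 3  (via Marden)
Kelso: 4  (via Marden)
Dunly: 5  (via Orton)
Brook: 5  (via Kelso)
Ulver: 6  (via Orton)
Fenn: 8  (via Dunly)
Neston: 8  (via Brook)
Shortest route: Marden → Kelso → Brook → Neston = $8.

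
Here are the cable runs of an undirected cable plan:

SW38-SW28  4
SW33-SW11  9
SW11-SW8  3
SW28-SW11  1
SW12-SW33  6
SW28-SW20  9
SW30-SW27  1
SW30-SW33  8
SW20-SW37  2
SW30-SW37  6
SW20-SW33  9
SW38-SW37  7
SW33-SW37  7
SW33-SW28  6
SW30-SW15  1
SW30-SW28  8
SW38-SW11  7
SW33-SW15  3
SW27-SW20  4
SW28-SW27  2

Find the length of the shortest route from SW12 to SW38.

16

Running Dijkstra from SW12:
SW12: 0
SW33: 6  (via SW12)
SW15: 9  (via SW33)
SW30: 10  (via SW15)
SW27: 11  (via SW30)
SW28: 12  (via SW33)
SW11: 13  (via SW28)
SW37: 13  (via SW33)
SW20: 15  (via SW33)
SW38: 16  (via SW28)
Shortest route: SW12 → SW33 → SW28 → SW38 = 16.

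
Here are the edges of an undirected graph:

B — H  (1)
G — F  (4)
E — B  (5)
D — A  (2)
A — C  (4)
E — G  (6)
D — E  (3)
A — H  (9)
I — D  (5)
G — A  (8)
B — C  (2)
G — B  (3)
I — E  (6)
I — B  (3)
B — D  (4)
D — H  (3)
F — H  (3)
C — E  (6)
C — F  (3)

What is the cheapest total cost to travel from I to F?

Compare a few routes:
I–B–H–F: 3+1+3 = 7
I–B–C–F: 3+2+3 = 8
Cheapest is I–B–H–F at 7.

7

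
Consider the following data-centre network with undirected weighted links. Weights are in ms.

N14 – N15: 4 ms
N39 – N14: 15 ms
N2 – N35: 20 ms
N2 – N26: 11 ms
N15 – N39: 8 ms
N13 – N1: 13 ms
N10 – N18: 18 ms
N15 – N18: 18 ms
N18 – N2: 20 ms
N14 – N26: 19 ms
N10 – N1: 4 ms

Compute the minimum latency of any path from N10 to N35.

58 ms

Shortest distances from N10:
N10: 0
N1: 4  (via N10)
N13: 17  (via N1)
N18: 18  (via N10)
N15: 36  (via N18)
N2: 38  (via N18)
N14: 40  (via N15)
N39: 44  (via N15)
N26: 49  (via N2)
N35: 58  (via N2)
Shortest route: N10 → N18 → N2 → N35 = 58 ms.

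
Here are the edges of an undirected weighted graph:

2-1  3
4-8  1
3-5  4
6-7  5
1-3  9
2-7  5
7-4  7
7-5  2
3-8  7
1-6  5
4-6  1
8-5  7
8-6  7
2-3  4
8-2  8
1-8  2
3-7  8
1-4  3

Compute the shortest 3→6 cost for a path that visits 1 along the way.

11

Shortest 3→1: 3 → 2 → 1 = 7
Shortest 1→6: 1 → 4 → 6 = 4
Total via 1: 7 + 4 = 11.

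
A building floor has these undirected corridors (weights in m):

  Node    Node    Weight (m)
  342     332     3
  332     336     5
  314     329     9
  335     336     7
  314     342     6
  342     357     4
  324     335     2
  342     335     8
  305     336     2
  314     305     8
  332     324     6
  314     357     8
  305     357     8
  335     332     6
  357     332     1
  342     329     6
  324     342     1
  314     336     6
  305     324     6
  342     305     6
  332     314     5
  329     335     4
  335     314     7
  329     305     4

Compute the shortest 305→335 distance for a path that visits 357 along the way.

15 m

Shortest 305→357: 305–357 = 8
Shortest 357→335: 357–332–335 = 7
Total via 357: 8 + 7 = 15 m.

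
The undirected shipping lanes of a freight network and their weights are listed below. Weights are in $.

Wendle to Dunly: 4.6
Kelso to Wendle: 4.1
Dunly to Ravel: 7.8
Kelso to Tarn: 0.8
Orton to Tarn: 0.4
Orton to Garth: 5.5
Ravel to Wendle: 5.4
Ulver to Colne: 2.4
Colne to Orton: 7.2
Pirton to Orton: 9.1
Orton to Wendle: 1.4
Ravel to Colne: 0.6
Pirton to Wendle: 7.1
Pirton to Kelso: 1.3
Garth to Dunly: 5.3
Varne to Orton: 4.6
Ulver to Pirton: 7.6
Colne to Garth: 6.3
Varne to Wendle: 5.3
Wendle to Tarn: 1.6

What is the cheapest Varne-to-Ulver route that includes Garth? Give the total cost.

$18.8

Best Varne to Garth: Varne → Orton → Garth costing 10.1
Best Garth to Ulver: Garth → Colne → Ulver costing 8.7
Total via Garth: 10.1 + 8.7 = $18.8.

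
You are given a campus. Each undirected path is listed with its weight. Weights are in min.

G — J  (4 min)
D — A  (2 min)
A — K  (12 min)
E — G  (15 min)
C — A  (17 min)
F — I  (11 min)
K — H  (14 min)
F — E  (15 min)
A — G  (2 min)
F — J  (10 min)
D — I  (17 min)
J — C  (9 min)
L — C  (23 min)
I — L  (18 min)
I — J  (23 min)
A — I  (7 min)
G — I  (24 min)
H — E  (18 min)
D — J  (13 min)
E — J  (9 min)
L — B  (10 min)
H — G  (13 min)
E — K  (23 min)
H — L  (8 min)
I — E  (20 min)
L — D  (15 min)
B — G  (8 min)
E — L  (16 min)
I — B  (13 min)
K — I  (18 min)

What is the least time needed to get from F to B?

Running Dijkstra from F:
F: 0
J: 10  (via F)
I: 11  (via F)
G: 14  (via J)
E: 15  (via F)
A: 16  (via G)
D: 18  (via A)
C: 19  (via J)
B: 22  (via G)
Shortest route: F → J → G → B = 22 min.

22 min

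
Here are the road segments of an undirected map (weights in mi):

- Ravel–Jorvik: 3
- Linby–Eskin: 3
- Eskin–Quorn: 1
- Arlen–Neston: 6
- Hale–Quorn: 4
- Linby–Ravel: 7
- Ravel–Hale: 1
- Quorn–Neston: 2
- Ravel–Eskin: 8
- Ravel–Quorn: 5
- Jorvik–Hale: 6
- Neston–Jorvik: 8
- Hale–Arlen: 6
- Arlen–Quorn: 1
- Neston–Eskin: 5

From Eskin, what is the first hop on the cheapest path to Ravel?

Enumerating some paths:
Eskin → Quorn → Ravel: 1+5 = 6
Eskin → Ravel: 8 = 8
Cheapest is Eskin → Quorn → Ravel at 6 mi.
So from Eskin the first move is to Quorn.

Quorn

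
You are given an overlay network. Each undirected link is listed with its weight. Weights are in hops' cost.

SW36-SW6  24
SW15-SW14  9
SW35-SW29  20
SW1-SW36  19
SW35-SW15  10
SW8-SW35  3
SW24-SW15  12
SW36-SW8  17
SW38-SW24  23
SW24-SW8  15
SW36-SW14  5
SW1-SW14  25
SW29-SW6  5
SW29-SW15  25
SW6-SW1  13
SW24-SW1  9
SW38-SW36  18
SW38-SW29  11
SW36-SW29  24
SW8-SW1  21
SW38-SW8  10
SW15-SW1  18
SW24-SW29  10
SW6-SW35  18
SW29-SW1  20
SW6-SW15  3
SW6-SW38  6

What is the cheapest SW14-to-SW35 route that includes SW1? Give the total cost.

48 hops' cost

Shortest SW14→SW1: SW14–SW36–SW1 = 24
Shortest SW1→SW35: SW1–SW8–SW35 = 24
Total via SW1: 24 + 24 = 48 hops' cost.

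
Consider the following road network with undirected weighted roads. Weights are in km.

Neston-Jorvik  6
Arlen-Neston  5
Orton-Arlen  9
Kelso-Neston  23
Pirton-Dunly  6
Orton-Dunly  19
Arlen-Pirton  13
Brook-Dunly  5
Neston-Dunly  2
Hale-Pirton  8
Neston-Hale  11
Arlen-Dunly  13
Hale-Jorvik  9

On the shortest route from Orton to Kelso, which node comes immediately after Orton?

Arlen

Compare a few routes:
Orton → Dunly → Neston → Kelso: 19+2+23 = 44
Orton → Arlen → Dunly → Neston → Kelso: 9+13+2+23 = 47
Orton → Arlen → Neston → Kelso: 9+5+23 = 37
Cheapest is Orton → Arlen → Neston → Kelso at 37 km.
So from Orton the first move is to Arlen.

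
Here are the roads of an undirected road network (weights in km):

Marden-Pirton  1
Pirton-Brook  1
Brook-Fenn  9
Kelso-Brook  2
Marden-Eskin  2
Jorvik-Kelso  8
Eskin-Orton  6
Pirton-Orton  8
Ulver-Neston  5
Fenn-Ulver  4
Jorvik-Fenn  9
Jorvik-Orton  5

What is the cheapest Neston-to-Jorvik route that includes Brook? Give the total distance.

28 km

Shortest Neston→Brook: Neston–Ulver–Fenn–Brook = 18
Shortest Brook→Jorvik: Brook–Kelso–Jorvik = 10
Total via Brook: 18 + 10 = 28 km.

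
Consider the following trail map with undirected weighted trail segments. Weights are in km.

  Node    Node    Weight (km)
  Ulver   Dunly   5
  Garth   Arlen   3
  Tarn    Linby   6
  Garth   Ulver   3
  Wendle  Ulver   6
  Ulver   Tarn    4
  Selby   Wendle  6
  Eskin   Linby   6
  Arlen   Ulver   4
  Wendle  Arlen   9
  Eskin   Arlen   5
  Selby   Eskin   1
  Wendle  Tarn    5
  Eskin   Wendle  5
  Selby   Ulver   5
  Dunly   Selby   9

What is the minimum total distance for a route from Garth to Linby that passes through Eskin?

14 km

Shortest Garth→Eskin: Garth → Arlen → Eskin = 8
Shortest Eskin→Linby: Eskin → Linby = 6
Total via Eskin: 8 + 6 = 14 km.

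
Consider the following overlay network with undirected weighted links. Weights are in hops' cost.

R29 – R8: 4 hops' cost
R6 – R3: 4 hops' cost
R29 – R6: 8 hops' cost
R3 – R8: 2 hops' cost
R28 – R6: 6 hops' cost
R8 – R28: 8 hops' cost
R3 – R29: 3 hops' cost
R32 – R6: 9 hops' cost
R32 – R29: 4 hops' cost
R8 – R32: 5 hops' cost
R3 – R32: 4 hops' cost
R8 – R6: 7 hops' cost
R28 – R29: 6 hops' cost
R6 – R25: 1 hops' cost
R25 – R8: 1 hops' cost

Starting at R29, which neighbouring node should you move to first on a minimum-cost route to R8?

R8

Candidate routes:
R29–R8: 4 = 4
R29–R3–R6–R25–R8: 3+4+1+1 = 9
R29–R32–R8: 4+5 = 9
R29–R3–R8: 3+2 = 5
Cheapest is R29–R8 at 4 hops' cost.
So from R29 the first move is to R8.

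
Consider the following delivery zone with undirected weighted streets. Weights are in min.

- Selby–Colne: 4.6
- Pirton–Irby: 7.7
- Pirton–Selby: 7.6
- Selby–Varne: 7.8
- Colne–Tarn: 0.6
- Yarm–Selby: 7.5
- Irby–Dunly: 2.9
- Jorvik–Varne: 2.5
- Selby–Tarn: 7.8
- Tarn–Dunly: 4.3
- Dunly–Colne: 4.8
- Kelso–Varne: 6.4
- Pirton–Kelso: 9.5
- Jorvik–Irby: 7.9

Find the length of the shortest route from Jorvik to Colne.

14.9 min

Candidate routes:
Jorvik → Irby → Dunly → Colne: 7.9+2.9+4.8 = 15.6
Jorvik → Irby → Dunly → Tarn → Colne: 7.9+2.9+4.3+0.6 = 15.7
Jorvik → Varne → Selby → Colne: 2.5+7.8+4.6 = 14.9
Jorvik → Varne → Selby → Tarn → Colne: 2.5+7.8+7.8+0.6 = 18.7
The minimum is 14.9 min via Jorvik → Varne → Selby → Colne.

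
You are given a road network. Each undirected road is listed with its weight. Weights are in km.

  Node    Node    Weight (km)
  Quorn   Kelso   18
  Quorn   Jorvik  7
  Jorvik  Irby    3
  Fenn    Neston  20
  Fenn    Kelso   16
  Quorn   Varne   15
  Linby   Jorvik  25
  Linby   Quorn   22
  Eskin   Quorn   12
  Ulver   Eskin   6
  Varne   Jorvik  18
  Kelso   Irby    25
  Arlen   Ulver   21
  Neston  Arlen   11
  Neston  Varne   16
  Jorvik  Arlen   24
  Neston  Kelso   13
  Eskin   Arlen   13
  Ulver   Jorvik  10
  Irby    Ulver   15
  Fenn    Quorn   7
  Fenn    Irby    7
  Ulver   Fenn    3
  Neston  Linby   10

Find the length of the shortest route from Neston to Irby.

Shortest distances from Neston:
Neston: 0
Linby: 10  (via Neston)
Arlen: 11  (via Neston)
Kelso: 13  (via Neston)
Varne: 16  (via Neston)
Fenn: 20  (via Neston)
Ulver: 23  (via Fenn)
Eskin: 24  (via Arlen)
Quorn: 27  (via Fenn)
Irby: 27  (via Fenn)
Shortest route: Neston–Fenn–Irby = 27 km.

27 km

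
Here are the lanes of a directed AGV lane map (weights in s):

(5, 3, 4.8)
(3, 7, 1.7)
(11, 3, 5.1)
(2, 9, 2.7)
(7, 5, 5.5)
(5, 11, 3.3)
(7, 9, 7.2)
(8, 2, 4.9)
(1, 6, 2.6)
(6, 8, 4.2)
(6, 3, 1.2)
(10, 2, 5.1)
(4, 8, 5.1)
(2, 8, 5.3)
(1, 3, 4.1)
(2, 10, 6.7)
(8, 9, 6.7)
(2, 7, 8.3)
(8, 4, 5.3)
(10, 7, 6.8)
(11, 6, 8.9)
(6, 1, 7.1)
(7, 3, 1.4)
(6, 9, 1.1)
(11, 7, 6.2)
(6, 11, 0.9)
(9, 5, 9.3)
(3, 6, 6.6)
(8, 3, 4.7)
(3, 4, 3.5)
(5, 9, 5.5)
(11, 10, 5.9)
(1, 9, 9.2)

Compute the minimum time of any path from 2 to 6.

Settle nodes by increasing distance from 2:
2: 0
9: 2.7  (via 2)
8: 5.3  (via 2)
10: 6.7  (via 2)
7: 8.3  (via 2)
3: 9.7  (via 7)
4: 10.6  (via 8)
5: 12  (via 9)
11: 15.3  (via 5)
6: 16.3  (via 3)
Shortest route: 2 → 7 → 3 → 6 = 16.3 s.

16.3 s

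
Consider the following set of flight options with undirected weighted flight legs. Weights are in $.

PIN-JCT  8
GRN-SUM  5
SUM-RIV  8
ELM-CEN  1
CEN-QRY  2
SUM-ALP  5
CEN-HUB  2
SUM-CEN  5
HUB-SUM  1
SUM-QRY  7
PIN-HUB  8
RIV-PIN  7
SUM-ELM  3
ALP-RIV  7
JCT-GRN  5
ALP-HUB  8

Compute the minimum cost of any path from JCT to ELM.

Candidate routes:
JCT - GRN - SUM - CEN - ELM: 5+5+5+1 = 16
JCT - GRN - SUM - HUB - CEN - ELM: 5+5+1+2+1 = 14
JCT - GRN - SUM - ELM: 5+5+3 = 13
JCT - PIN - HUB - CEN - ELM: 8+8+2+1 = 19
The minimum is $13 via JCT - GRN - SUM - ELM.

$13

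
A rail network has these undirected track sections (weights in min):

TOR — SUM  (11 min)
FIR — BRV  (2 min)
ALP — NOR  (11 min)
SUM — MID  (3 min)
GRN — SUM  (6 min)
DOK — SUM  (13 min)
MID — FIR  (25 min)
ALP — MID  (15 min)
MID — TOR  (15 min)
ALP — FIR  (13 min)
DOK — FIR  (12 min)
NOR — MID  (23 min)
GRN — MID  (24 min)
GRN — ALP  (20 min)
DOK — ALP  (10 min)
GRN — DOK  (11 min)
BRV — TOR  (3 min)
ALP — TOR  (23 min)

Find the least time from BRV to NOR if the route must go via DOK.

Best BRV to DOK: BRV–FIR–DOK costing 14
Shortest DOK→NOR: DOK–ALP–NOR = 21
Total via DOK: 14 + 21 = 35 min.

35 min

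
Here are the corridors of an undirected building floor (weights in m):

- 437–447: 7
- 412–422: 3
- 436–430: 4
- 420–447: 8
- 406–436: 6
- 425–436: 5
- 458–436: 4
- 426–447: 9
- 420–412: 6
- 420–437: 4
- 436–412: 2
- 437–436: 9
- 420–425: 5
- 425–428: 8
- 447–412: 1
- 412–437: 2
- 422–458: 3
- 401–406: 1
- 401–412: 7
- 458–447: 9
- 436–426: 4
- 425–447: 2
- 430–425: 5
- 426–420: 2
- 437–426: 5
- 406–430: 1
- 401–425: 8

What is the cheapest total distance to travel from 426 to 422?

Compare a few routes:
426 - 436 - 412 - 422: 4+2+3 = 9
426 - 437 - 412 - 422: 5+2+3 = 10
The minimum is 9 m via 426 - 436 - 412 - 422.

9 m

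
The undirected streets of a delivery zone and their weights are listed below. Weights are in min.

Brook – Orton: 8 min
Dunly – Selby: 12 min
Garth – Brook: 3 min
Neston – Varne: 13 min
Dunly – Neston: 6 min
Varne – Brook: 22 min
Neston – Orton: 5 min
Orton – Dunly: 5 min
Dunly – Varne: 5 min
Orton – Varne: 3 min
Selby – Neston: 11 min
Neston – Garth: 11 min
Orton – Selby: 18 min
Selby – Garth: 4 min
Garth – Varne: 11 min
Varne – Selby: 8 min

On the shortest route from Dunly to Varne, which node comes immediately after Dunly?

Compare a few routes:
Dunly → Varne: 5 = 5
Dunly → Orton → Varne: 5+3 = 8
The minimum is 5 min via Dunly → Varne.
So from Dunly the first move is to Varne.

Varne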